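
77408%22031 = 11315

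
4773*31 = 147963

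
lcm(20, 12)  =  60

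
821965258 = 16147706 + 805817552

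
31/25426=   31/25426 =0.00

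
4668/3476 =1 + 298/869  =  1.34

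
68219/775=88 + 19/775 = 88.02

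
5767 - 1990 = 3777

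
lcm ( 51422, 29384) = 205688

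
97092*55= 5340060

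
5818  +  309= 6127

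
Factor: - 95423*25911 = -3^2*37^1*2579^1*2879^1 = - 2472505353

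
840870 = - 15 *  ( - 56058)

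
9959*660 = 6572940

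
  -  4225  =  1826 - 6051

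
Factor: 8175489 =3^1*7^1*73^1*5333^1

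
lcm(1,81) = 81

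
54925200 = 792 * 69350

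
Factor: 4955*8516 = 42196780 = 2^2 * 5^1*991^1*2129^1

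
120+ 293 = 413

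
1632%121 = 59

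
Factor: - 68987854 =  - 2^1 * 13^1 * 379^1*7001^1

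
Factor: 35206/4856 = 29/4 = 2^( - 2 )*29^1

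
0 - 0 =0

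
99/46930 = 99/46930=0.00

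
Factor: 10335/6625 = 3^1 * 5^( - 2 )*13^1 = 39/25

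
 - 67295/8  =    -  67295/8 = - 8411.88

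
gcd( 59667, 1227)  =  3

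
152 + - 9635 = - 9483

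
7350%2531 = 2288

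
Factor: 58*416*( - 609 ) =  - 14693952 = -2^6 * 3^1*7^1*13^1  *29^2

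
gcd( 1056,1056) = 1056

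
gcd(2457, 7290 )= 27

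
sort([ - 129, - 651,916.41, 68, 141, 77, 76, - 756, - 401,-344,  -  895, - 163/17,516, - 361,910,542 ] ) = [ - 895, - 756, - 651, - 401, - 361,-344, - 129, -163/17,68,76,77,141,516,542 , 910,  916.41 ] 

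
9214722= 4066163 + 5148559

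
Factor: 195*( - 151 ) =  - 3^1*5^1*13^1*151^1 = -29445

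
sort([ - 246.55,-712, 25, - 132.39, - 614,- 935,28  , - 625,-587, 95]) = [ - 935,- 712, - 625,-614, - 587,-246.55, - 132.39,25, 28, 95] 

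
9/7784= 9/7784 = 0.00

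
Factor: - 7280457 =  - 3^1*2426819^1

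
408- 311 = 97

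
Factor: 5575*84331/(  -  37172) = -2^( - 2)*5^2 * 13^2*223^1*499^1*9293^( - 1)=- 470145325/37172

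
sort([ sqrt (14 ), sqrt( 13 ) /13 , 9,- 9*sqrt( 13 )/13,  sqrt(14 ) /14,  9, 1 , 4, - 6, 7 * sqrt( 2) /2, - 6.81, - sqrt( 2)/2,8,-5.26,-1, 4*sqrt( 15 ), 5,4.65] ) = [-6.81, - 6, - 5.26, - 9*sqrt( 13)/13, - 1, - sqrt(2 ) /2,sqrt(14)/14, sqrt ( 13 )/13,1,  sqrt( 14 ), 4,4.65, 7*sqrt( 2 )/2,5, 8,9, 9, 4*sqrt(15)]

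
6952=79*88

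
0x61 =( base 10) 97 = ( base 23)45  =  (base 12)81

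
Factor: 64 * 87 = 5568=   2^6*3^1*29^1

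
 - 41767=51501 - 93268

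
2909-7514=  - 4605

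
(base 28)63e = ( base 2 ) 1001011000010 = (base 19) D5E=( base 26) 72i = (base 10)4802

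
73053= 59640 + 13413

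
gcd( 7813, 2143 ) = 1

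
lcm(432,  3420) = 41040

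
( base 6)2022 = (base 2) 110111110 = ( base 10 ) 446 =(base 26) h4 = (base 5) 3241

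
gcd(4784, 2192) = 16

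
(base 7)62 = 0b101100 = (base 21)22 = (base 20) 24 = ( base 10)44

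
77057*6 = 462342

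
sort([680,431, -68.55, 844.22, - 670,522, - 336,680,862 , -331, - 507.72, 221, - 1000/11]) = [-670, -507.72,  -  336, -331 ,-1000/11,  -  68.55 , 221, 431 , 522, 680,  680, 844.22,862 ] 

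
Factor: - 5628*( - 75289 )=423726492 = 2^2 * 3^1*7^1*67^1 *75289^1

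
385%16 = 1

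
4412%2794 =1618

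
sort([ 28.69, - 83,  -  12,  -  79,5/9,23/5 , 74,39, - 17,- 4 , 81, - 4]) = [ - 83, - 79,- 17, - 12 , - 4, - 4,5/9, 23/5,28.69 , 39, 74, 81] 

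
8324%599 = 537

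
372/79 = 372/79= 4.71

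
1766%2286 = 1766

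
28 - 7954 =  - 7926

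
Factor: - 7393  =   - 7393^1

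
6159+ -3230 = 2929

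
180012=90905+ 89107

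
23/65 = 23/65 = 0.35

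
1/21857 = 1/21857 = 0.00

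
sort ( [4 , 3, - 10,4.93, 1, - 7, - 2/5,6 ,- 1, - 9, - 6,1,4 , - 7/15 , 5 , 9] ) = [ - 10, - 9,-7, - 6,-1 , - 7/15, - 2/5,1, 1, 3,4,  4,4.93,5,6,9]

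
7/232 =7/232 = 0.03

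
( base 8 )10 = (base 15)8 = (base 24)8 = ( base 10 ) 8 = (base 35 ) 8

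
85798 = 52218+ 33580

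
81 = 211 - 130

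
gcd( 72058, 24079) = 1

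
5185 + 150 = 5335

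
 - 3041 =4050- 7091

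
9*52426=471834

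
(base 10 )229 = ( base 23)9M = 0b11100101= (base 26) 8l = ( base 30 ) 7j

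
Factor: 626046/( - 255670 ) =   -  3^1*5^ ( - 1)*37^( - 1)* 151^1 = - 453/185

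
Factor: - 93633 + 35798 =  - 5^1 * 43^1*269^1 = - 57835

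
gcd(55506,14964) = 174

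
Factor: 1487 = 1487^1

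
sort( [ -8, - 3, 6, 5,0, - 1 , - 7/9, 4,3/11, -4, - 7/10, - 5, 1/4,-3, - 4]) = [ - 8, -5, - 4, - 4, - 3, - 3, - 1, - 7/9,-7/10, 0,  1/4, 3/11,4,5 , 6] 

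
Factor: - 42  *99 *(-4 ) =2^3*3^3*7^1*11^1 = 16632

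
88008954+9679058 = 97688012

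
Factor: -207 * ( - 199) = 3^2 * 23^1*199^1=41193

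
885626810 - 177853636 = 707773174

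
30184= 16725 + 13459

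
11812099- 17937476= - 6125377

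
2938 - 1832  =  1106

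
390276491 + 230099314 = 620375805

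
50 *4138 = 206900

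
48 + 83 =131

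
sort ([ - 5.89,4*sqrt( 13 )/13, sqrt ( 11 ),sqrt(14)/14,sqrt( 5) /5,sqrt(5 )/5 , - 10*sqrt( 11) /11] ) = [ - 5.89,-10*sqrt( 11)/11,  sqrt( 14)/14 , sqrt( 5) /5,sqrt( 5 )/5,4*sqrt( 13)/13,sqrt( 11)]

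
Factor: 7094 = 2^1 * 3547^1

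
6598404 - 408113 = 6190291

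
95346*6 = 572076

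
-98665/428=-98665/428 = - 230.53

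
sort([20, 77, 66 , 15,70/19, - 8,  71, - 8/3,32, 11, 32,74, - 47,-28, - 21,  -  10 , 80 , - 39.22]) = [  -  47,- 39.22, - 28,-21,-10, - 8 , -8/3,  70/19,11,  15, 20, 32,32, 66,71,  74, 77, 80]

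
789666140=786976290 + 2689850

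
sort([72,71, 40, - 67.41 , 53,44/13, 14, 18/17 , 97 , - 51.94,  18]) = [-67.41, - 51.94, 18/17, 44/13, 14,18, 40, 53,  71 , 72,  97 ]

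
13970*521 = 7278370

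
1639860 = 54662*30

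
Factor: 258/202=129/101 = 3^1*43^1*101^(  -  1 ) 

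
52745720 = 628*83990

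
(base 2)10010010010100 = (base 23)HG3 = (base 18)1AG4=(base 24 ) g64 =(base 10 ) 9364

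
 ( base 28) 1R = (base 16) 37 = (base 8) 67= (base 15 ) 3A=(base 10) 55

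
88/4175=88/4175 = 0.02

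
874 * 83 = 72542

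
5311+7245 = 12556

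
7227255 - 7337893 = - 110638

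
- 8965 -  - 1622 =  - 7343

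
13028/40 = 325 + 7/10=325.70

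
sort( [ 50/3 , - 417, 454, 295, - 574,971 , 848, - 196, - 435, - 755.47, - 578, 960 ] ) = [ - 755.47, - 578, - 574, - 435,-417 , - 196,50/3 , 295, 454, 848, 960 , 971] 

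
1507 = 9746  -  8239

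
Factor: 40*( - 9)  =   - 360  =  -2^3*3^2*5^1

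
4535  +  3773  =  8308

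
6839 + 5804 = 12643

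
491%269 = 222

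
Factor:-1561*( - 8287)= 7^1*223^1*8287^1 = 12936007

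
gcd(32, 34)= 2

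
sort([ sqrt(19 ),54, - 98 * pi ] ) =[ -98 * pi,sqrt( 19),54]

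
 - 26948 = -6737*4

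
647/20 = 647/20 = 32.35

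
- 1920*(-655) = 1257600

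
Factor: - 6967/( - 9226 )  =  2^( - 1 ) * 7^(-1 )*659^( - 1 )*6967^1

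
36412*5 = 182060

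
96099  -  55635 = 40464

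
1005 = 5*201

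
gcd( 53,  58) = 1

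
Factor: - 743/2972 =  - 1/4 = - 2^(-2 ) 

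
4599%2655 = 1944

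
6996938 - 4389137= 2607801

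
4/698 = 2/349 =0.01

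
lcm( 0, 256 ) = 0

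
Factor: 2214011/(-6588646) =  - 2^(-1 )*67^( - 1 )*49169^( - 1)*2214011^1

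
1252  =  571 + 681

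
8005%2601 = 202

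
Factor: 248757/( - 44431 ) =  - 3^1*157^( - 1 )* 293^1 = - 879/157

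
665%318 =29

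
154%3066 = 154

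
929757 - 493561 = 436196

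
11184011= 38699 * 289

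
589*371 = 218519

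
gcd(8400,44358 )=6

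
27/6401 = 27/6401 = 0.00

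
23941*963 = 23055183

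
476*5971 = 2842196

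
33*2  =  66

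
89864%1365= 1139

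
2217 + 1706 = 3923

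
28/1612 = 7/403=0.02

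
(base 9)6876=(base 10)5091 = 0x13e3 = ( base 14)1bd9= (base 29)61g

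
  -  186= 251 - 437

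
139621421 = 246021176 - 106399755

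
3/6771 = 1/2257 = 0.00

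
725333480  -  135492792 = 589840688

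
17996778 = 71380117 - 53383339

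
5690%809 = 27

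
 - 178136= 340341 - 518477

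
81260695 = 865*93943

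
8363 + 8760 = 17123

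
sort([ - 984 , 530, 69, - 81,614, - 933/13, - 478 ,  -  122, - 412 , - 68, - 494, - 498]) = [ - 984, - 498, - 494 ,-478, - 412, - 122,-81 , - 933/13 ,-68,69 , 530, 614]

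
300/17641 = 300/17641 = 0.02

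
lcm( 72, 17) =1224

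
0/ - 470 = 0/1 = -  0.00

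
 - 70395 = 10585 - 80980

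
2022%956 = 110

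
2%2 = 0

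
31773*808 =25672584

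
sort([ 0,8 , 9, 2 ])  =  [0,2, 8,9]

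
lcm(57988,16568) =115976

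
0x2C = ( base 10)44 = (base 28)1g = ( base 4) 230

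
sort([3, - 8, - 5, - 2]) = [-8, -5,-2, 3 ]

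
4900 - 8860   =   - 3960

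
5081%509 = 500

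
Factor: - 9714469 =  - 173^1*233^1*241^1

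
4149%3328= 821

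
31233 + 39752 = 70985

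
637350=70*9105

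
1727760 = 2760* 626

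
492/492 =1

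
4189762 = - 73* (-57394 ) 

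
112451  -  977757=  - 865306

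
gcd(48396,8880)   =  444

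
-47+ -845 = -892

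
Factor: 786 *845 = 2^1*3^1*5^1*13^2* 131^1 = 664170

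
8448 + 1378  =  9826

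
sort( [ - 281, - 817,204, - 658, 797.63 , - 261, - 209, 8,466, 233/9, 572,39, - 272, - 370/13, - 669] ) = [ - 817, - 669,- 658, - 281, -272,-261, - 209, -370/13, 8, 233/9, 39, 204 , 466,572,797.63]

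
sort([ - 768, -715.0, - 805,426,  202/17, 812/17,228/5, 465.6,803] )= [ - 805, - 768,  -  715.0,202/17,228/5,812/17,  426, 465.6 , 803 ]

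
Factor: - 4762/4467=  - 2^1*3^( - 1 )*1489^(  -  1) * 2381^1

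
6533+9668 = 16201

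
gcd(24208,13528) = 712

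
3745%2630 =1115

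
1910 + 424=2334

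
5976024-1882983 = 4093041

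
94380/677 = 94380/677 = 139.41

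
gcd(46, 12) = 2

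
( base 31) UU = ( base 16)3C0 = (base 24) 1G0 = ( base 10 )960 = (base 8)1700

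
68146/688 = 99 + 17/344 = 99.05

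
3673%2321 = 1352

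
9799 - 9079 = 720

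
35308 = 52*679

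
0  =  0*856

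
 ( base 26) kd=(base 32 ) GL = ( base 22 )125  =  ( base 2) 1000010101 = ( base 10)533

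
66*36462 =2406492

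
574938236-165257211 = 409681025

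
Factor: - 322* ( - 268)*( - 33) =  - 2847768 = - 2^3*3^1*7^1 * 11^1*23^1*67^1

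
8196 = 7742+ 454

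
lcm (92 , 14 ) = 644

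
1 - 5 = - 4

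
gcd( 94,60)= 2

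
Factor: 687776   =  2^5*21493^1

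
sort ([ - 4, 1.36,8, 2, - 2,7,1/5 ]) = [ - 4, -2, 1/5, 1.36,2, 7,8] 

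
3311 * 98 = 324478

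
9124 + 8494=17618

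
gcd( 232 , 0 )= 232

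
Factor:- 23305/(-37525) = 59/95 = 5^( - 1)*19^( - 1)*59^1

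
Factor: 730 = 2^1 * 5^1 *73^1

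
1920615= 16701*115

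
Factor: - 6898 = - 2^1* 3449^1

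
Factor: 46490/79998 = 23245/39999 = 3^( - 1)*5^1*67^( - 1 )*199^( - 1)*4649^1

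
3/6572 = 3/6572 = 0.00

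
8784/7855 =8784/7855 = 1.12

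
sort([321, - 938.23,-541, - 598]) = [ - 938.23,- 598,  -  541,321 ] 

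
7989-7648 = 341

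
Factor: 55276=2^2 * 13^1 * 1063^1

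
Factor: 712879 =37^1* 19267^1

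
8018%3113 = 1792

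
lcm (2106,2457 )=14742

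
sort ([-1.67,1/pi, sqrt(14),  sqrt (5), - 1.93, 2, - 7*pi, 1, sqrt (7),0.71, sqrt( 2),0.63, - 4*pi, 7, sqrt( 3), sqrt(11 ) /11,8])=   [ - 7 *pi, - 4*pi,-1.93, - 1.67, sqrt( 11) /11 , 1/pi,0.63, 0.71,1,sqrt( 2), sqrt( 3),2, sqrt( 5), sqrt( 7),sqrt(14), 7 , 8]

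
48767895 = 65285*747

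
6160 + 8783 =14943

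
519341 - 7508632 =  - 6989291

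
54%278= 54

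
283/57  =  283/57 = 4.96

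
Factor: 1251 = 3^2*139^1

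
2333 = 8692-6359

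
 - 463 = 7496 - 7959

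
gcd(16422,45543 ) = 51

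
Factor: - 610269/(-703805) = 3^1*5^( - 1 ) * 11^1*18493^1*140761^(-1 )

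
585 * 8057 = 4713345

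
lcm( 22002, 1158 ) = 22002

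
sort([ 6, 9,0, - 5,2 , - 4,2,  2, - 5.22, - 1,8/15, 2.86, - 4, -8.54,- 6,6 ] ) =[ -8.54, - 6, - 5.22, - 5, - 4,-4, - 1,0, 8/15, 2, 2, 2, 2.86, 6,  6, 9 ] 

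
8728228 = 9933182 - 1204954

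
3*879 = 2637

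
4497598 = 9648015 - 5150417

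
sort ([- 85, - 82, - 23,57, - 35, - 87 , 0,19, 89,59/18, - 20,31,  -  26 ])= [ - 87,- 85,- 82, - 35, - 26, - 23, - 20,0,59/18,19 , 31,  57,89]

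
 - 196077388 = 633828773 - 829906161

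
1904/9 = 211 + 5/9 = 211.56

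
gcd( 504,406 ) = 14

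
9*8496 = 76464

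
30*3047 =91410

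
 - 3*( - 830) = 2490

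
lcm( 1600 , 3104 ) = 155200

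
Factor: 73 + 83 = 2^2*3^1 * 13^1 = 156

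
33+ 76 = 109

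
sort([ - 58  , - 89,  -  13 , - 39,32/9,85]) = [ - 89, -58,  -  39, - 13,32/9,85]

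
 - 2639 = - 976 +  - 1663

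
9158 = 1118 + 8040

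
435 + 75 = 510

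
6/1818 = 1/303  =  0.00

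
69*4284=295596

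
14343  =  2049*7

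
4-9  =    -  5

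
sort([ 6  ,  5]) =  [5,  6] 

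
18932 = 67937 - 49005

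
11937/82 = 11937/82 = 145.57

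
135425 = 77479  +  57946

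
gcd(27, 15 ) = 3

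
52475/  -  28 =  - 1875 + 25/28 = -  1874.11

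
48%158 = 48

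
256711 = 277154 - 20443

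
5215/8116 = 5215/8116 = 0.64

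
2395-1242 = 1153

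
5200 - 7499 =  - 2299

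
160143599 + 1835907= 161979506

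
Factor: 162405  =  3^4 * 5^1 *401^1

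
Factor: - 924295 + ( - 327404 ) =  - 3^1*223^1 * 1871^1=- 1251699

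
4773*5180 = 24724140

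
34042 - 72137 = - 38095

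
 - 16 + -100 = -116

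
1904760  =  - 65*( - 29304)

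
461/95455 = 461/95455 = 0.00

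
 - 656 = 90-746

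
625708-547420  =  78288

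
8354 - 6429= 1925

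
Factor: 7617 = 3^1 * 2539^1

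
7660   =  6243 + 1417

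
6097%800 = 497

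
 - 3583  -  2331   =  -5914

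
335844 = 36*9329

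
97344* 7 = 681408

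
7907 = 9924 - 2017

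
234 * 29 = 6786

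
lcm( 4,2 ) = 4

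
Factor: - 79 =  - 79^1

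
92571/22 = 92571/22 = 4207.77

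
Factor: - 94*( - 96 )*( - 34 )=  - 306816= - 2^7*3^1*17^1*47^1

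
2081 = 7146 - 5065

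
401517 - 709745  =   - 308228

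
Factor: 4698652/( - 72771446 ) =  - 2^1*7^1*11^(-1)*31^ ( - 1 ) *106703^( - 1)*167809^1 = - 2349326/36385723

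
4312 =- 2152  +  6464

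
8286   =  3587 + 4699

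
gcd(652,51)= 1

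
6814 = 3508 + 3306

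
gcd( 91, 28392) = 91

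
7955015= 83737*95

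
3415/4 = 853 + 3/4=853.75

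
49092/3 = 16364 = 16364.00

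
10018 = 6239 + 3779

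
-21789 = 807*(  -  27 )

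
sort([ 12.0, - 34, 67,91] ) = [ - 34, 12.0, 67 , 91] 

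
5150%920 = 550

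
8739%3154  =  2431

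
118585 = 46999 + 71586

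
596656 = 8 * 74582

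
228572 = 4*57143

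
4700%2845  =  1855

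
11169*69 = 770661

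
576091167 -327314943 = 248776224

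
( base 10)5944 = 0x1738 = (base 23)b5a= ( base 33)5F4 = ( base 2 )1011100111000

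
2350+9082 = 11432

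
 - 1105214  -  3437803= - 4543017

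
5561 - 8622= - 3061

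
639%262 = 115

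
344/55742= 172/27871 = 0.01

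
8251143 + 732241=8983384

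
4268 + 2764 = 7032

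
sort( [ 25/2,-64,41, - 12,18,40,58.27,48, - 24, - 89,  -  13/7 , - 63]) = [ - 89, - 64, - 63,-24, - 12, - 13/7,25/2,  18,40,41,48, 58.27]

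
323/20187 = 323/20187 = 0.02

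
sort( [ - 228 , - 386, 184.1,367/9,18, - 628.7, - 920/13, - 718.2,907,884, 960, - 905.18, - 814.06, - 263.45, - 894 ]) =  [ - 905.18, - 894, - 814.06,-718.2, - 628.7, - 386, - 263.45, - 228, - 920/13 , 18,367/9,184.1,884,  907,960]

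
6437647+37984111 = 44421758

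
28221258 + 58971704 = 87192962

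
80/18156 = 20/4539 = 0.00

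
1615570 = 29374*55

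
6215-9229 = - 3014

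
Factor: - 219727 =-219727^1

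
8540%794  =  600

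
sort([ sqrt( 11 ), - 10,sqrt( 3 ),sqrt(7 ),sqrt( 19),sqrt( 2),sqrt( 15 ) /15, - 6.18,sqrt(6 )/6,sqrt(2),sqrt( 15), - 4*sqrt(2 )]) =[-10, - 6.18, - 4 * sqrt( 2 ),sqrt ( 15 ) /15,sqrt(6 ) /6, sqrt(2),sqrt(2), sqrt( 3),  sqrt ( 7) , sqrt(11), sqrt( 15) , sqrt (19 )]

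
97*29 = 2813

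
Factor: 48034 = 2^1*7^1*47^1*73^1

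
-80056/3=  - 26686 + 2/3 = - 26685.33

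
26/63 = 26/63 = 0.41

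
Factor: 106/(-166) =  - 53^1*83^( - 1) = - 53/83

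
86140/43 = 2003+11/43 = 2003.26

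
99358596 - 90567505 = 8791091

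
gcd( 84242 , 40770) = 2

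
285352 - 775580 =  - 490228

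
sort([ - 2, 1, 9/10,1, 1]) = [-2, 9/10,1, 1,1 ]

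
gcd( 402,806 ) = 2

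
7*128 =896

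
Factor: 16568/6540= 2^1*3^( - 1 )*5^(- 1)*19^1 = 38/15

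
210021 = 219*959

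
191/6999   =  191/6999  =  0.03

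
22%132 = 22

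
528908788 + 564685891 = 1093594679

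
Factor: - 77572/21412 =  - 11^1 * 41^1*43^1*53^( - 1 )*101^( - 1 ) = - 19393/5353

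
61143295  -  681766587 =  - 620623292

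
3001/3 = 1000+1/3=1000.33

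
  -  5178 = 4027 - 9205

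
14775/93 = 4925/31 = 158.87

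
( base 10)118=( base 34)3G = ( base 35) 3d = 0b1110110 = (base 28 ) 46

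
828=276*3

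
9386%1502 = 374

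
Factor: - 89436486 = -2^1*3^1*14906081^1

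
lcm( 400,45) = 3600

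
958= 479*2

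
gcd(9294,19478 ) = 2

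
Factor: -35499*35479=  -  1259469021 = - 3^1*17^1*2087^1*11833^1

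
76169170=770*98921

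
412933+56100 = 469033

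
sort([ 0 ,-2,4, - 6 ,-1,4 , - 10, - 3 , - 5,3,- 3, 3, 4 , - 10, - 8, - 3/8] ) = [ - 10 , -10,- 8 ,- 6,-5,-3,-3,  -  2, - 1,  -  3/8, 0,3,3,4,  4, 4 ] 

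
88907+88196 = 177103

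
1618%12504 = 1618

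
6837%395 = 122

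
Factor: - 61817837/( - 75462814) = 2^ ( - 1) * 7^( - 1 )*29^( - 1)*185869^( - 1)*61817837^1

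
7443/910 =7443/910 = 8.18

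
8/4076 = 2/1019 = 0.00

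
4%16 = 4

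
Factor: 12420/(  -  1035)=  -  12 = - 2^2*3^1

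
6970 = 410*17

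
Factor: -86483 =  - 197^1  *439^1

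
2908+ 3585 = 6493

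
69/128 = 69/128= 0.54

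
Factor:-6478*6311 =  - 2^1 * 41^1 *79^1*6311^1 = - 40882658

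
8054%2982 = 2090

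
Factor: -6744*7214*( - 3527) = 171592838832 = 2^4*3^1*281^1*3527^1 *3607^1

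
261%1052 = 261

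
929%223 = 37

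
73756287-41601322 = 32154965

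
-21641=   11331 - 32972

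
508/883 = 508/883=0.58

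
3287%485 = 377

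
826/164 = 5 + 3/82  =  5.04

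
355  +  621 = 976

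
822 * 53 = 43566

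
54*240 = 12960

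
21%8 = 5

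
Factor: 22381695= 3^2*5^1*7^1*41^1*1733^1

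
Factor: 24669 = 3^2*2741^1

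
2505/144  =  17 + 19/48= 17.40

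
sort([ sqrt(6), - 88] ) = [ - 88, sqrt( 6) ]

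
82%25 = 7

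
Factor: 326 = 2^1 * 163^1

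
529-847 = - 318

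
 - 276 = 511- 787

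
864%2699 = 864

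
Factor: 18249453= 3^2*1049^1*1933^1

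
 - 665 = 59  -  724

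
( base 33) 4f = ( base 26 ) 5H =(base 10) 147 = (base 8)223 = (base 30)4r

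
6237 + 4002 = 10239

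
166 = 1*166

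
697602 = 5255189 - 4557587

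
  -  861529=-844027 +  - 17502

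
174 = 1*174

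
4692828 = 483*9716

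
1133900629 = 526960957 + 606939672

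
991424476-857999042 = 133425434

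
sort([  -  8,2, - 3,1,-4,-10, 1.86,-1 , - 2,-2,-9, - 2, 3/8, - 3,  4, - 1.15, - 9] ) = [  -  10, - 9 ,-9, - 8, - 4,-3 ,-3, - 2,-2 , - 2, - 1.15,  -  1 , 3/8, 1,  1.86,2,4 ] 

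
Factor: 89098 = 2^1*44549^1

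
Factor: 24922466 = 2^1*2111^1 * 5903^1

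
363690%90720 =810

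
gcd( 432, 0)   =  432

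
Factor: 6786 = 2^1*3^2 * 13^1 * 29^1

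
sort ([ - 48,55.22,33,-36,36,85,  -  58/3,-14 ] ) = [-48,  -  36, - 58/3,- 14 , 33,36, 55.22, 85 ] 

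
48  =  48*1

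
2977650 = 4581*650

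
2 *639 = 1278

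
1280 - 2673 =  - 1393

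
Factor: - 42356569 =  - 1013^1*41813^1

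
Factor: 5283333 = 3^3  *11^1 *17789^1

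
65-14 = 51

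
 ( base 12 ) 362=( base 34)EU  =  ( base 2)111111010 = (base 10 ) 506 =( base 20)156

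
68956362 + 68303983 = 137260345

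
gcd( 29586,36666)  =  6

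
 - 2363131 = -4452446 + 2089315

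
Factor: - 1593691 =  - 11^2 *13171^1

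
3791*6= 22746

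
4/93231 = 4/93231 = 0.00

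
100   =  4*25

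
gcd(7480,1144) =88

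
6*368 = 2208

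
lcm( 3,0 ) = 0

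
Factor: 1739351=1739351^1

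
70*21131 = 1479170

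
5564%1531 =971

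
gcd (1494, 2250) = 18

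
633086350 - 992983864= - 359897514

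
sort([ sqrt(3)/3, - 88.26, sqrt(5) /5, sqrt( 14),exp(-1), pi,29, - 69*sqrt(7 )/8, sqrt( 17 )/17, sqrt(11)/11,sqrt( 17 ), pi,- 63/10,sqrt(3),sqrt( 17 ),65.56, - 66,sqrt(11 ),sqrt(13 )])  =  [-88.26, - 66,- 69*sqrt( 7) /8, - 63/10,sqrt( 17)/17,sqrt (11) /11,exp(-1),  sqrt( 5)/5,sqrt( 3) /3 , sqrt(3 ),pi, pi, sqrt(11),  sqrt(13 ),sqrt(14 ),sqrt( 17), sqrt( 17) , 29,65.56 ] 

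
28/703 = 28/703 = 0.04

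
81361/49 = 11623/7=1660.43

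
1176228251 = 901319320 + 274908931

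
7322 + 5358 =12680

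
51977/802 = 51977/802 = 64.81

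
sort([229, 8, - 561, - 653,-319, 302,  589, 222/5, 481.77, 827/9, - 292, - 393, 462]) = [ - 653, - 561, -393, - 319, - 292,8,  222/5, 827/9, 229, 302, 462 , 481.77, 589]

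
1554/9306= 259/1551 = 0.17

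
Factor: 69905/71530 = 13981/14306 = 2^( - 1)*11^1*  23^( - 1)*31^1 * 41^1*311^( - 1 )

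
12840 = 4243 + 8597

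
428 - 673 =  - 245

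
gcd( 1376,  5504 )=1376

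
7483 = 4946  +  2537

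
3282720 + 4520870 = 7803590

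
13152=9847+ 3305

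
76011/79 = 962+ 13/79 = 962.16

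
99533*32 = 3185056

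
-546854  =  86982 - 633836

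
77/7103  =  77/7103 = 0.01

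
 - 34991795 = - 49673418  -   - 14681623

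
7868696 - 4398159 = 3470537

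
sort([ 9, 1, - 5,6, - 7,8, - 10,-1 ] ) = [ - 10, - 7,  -  5, - 1, 1, 6 , 8,9]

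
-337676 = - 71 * 4756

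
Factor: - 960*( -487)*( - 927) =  - 2^6*3^3*5^1*103^1*487^1= - 433391040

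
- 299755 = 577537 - 877292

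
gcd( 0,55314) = 55314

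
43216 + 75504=118720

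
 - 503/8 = - 63+1/8 = - 62.88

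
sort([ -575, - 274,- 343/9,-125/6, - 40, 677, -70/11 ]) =[ - 575,  -  274, -40, - 343/9,-125/6, - 70/11, 677 ] 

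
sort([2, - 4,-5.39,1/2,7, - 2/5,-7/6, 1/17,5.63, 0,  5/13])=[ - 5.39, - 4, - 7/6, - 2/5,0, 1/17,5/13, 1/2, 2,5.63,7] 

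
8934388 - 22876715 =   -  13942327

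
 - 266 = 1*(- 266)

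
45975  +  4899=50874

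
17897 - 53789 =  - 35892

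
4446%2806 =1640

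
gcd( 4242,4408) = 2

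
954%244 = 222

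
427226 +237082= 664308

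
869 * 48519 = 42163011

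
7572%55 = 37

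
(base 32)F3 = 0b111100011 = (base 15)223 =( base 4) 13203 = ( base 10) 483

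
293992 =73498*4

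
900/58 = 450/29 = 15.52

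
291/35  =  291/35= 8.31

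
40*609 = 24360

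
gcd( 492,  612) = 12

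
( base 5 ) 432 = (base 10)117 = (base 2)1110101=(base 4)1311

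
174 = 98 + 76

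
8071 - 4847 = 3224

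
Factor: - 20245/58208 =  - 2^( - 5)*5^1 * 17^( - 1)*107^( - 1)*4049^1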